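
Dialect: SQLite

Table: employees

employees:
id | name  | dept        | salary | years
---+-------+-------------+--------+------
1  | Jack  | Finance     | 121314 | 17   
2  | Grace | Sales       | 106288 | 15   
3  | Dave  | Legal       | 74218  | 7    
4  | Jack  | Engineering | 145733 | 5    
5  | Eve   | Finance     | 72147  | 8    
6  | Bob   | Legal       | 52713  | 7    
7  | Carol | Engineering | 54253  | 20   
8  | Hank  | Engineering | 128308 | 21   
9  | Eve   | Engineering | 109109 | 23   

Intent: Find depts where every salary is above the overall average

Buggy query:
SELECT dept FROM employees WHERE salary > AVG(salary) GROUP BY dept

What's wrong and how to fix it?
Bug: AVG() is an aggregate; it can't sit directly in WHERE

Fix: Use a subquery for AVG and a HAVING MIN(...) filter so the condition holds for every row in the group

Corrected query:
SELECT dept FROM employees GROUP BY dept HAVING MIN(salary) > (SELECT AVG(salary) FROM employees)

Result:
dept 
-----
Sales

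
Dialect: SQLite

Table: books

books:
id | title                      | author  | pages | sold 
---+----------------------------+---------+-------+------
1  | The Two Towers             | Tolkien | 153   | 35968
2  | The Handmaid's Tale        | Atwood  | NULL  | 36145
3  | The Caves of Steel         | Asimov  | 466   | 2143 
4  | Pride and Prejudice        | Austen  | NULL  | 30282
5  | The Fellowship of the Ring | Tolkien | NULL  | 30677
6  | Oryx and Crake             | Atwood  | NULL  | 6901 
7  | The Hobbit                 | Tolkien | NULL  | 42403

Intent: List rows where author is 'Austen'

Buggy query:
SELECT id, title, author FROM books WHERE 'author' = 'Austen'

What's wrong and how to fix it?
Bug: 'author' in single quotes is a string literal, not the column; the comparison is literal-vs-literal and never true

Fix: Reference the column as author without single quotes

Corrected query:
SELECT id, title, author FROM books WHERE author = 'Austen'

Result:
id | title               | author
---+---------------------+-------
4  | Pride and Prejudice | Austen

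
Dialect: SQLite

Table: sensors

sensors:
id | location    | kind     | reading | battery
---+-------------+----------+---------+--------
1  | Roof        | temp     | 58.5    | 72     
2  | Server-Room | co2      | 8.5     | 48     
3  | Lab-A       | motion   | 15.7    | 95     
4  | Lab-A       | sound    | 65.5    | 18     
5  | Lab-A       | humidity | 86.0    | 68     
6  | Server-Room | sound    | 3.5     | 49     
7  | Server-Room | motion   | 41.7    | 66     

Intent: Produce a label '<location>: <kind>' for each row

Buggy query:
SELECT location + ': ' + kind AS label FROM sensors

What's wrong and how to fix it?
Bug: SQLite uses || for string concatenation; + coerces text to numbers (yielding 0)

Fix: Use the || operator for string concatenation

Corrected query:
SELECT location || ': ' || kind AS label FROM sensors

Result:
label              
-------------------
Roof: temp         
Server-Room: co2   
Lab-A: motion      
Lab-A: sound       
Lab-A: humidity    
Server-Room: sound 
Server-Room: motion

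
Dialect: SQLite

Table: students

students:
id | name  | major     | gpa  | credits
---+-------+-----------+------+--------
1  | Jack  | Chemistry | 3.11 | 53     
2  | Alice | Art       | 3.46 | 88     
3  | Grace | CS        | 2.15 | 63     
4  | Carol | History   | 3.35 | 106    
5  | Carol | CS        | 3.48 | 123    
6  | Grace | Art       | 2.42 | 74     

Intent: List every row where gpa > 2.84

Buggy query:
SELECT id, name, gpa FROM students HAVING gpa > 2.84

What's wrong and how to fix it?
Bug: HAVING filters the output of aggregation, but this query has no GROUP BY and no aggregate functions, so SQLite rejects it (HAVING clause on a non-aggregate query); the condition here is per row

Fix: Use WHERE for row-level filtering

Corrected query:
SELECT id, name, gpa FROM students WHERE gpa > 2.84

Result:
id | name  | gpa 
---+-------+-----
1  | Jack  | 3.11
2  | Alice | 3.46
4  | Carol | 3.35
5  | Carol | 3.48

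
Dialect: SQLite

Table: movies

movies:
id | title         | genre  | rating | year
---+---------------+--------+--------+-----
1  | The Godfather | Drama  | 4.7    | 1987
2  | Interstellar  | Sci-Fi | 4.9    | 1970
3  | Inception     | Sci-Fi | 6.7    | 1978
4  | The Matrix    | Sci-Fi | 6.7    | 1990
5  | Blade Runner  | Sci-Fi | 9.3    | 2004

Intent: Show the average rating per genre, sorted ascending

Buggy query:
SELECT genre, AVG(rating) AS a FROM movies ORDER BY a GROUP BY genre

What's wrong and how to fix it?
Bug: GROUP BY must precede ORDER BY

Fix: Move ORDER BY to the end, after GROUP BY

Corrected query:
SELECT genre, AVG(rating) AS a FROM movies GROUP BY genre ORDER BY a

Result:
genre  | a  
-------+----
Drama  | 4.7
Sci-Fi | 6.9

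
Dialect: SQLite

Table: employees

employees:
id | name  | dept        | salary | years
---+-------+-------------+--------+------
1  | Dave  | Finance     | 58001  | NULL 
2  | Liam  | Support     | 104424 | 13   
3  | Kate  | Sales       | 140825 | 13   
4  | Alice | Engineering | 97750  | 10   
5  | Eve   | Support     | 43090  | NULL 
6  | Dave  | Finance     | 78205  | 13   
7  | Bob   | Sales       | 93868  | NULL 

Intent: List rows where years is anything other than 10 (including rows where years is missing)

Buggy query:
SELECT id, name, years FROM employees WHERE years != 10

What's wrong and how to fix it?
Bug: Inequality against NULL is unknown, not true; rows with NULL are dropped

Fix: Add an explicit OR years IS NULL to include the missing-value rows

Corrected query:
SELECT id, name, years FROM employees WHERE years != 10 OR years IS NULL

Result:
id | name | years
---+------+------
1  | Dave | NULL 
2  | Liam | 13   
3  | Kate | 13   
5  | Eve  | NULL 
6  | Dave | 13   
7  | Bob  | NULL 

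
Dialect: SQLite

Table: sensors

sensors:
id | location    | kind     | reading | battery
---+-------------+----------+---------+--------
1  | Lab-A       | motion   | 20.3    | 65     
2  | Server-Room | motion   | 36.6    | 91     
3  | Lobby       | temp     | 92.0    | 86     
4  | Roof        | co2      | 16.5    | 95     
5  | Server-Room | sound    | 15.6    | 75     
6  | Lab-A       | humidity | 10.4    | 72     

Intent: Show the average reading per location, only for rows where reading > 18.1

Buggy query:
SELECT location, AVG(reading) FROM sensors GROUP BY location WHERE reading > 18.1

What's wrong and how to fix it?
Bug: Row-level WHERE must come before GROUP BY in the clause order

Fix: Move the WHERE clause before GROUP BY

Corrected query:
SELECT location, AVG(reading) FROM sensors WHERE reading > 18.1 GROUP BY location

Result:
location    | AVG(reading)
------------+-------------
Lab-A       | 20.3        
Lobby       | 92          
Server-Room | 36.6        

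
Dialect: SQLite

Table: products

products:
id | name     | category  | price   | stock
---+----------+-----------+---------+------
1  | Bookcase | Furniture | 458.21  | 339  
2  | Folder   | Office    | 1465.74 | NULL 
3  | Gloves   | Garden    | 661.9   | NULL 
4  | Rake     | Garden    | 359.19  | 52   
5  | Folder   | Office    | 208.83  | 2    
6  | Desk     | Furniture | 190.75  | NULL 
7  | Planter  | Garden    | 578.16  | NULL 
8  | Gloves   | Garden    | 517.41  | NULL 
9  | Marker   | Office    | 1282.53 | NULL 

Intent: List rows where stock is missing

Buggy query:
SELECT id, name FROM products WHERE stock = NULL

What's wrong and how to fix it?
Bug: Comparing to NULL with '=' never matches; NULL = NULL is unknown, not true

Fix: Replace '= NULL' with 'IS NULL'

Corrected query:
SELECT id, name FROM products WHERE stock IS NULL

Result:
id | name   
---+--------
2  | Folder 
3  | Gloves 
6  | Desk   
7  | Planter
8  | Gloves 
9  | Marker 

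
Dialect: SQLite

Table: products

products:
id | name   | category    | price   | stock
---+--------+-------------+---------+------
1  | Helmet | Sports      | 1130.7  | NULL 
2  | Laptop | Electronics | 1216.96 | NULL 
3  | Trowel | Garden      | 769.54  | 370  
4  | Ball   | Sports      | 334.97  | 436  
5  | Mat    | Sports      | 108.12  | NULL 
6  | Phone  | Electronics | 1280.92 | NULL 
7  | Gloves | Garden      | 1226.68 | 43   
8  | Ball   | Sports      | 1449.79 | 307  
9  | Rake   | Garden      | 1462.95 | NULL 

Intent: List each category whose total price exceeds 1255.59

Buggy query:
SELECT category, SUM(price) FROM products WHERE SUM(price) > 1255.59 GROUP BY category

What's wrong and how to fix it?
Bug: SUM(price) is an aggregate, but WHERE filters rows before aggregation

Fix: Use HAVING (which filters groups after aggregation) instead of WHERE

Corrected query:
SELECT category, SUM(price) FROM products GROUP BY category HAVING SUM(price) > 1255.59

Result:
category    | SUM(price)
------------+-----------
Electronics | 2497.88   
Garden      | 3459.17   
Sports      | 3023.58   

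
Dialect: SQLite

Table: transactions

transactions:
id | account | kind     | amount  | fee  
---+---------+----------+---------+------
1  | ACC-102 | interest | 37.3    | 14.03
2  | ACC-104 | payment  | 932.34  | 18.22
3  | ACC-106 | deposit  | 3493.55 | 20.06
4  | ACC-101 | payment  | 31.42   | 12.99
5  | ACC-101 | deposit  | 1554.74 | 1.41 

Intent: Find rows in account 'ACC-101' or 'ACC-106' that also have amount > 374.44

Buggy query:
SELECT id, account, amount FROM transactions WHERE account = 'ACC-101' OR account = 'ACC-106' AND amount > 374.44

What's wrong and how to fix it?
Bug: Without parentheses, AND is evaluated before OR, so the amount filter only applies to the 'ACC-106' branch

Fix: Add parentheses around the OR so the AND applies to both alternatives

Corrected query:
SELECT id, account, amount FROM transactions WHERE (account = 'ACC-101' OR account = 'ACC-106') AND amount > 374.44

Result:
id | account | amount 
---+---------+--------
3  | ACC-106 | 3493.55
5  | ACC-101 | 1554.74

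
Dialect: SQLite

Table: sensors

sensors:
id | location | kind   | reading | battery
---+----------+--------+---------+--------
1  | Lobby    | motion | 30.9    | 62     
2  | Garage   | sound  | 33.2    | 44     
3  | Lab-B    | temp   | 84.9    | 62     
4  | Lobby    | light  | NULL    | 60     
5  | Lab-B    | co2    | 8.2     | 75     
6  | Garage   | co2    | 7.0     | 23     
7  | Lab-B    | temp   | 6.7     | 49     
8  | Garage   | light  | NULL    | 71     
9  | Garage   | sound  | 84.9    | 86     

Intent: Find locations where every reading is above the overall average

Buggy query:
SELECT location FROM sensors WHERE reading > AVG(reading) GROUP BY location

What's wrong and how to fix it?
Bug: WHERE evaluates per row before aggregation, so AVG() is unavailable

Fix: Compute the overall average in a scalar subquery and compare each group's MIN against it in HAVING

Corrected query:
SELECT location FROM sensors GROUP BY location HAVING MIN(reading) > (SELECT AVG(reading) FROM sensors)

Result:
(no rows)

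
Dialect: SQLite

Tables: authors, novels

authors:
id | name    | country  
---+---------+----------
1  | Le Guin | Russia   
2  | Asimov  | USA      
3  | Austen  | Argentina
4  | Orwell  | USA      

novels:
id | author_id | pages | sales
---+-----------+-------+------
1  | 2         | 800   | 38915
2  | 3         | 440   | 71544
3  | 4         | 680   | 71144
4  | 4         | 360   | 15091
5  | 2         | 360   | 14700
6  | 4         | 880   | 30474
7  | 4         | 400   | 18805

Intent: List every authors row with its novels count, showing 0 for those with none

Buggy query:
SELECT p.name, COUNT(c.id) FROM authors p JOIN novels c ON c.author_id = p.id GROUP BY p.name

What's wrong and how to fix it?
Bug: INNER JOIN drops authors rows that have no matching novels rows

Fix: Use LEFT JOIN so parents without children still appear (COUNT(c.id) gives 0)

Corrected query:
SELECT p.name, COUNT(c.id) FROM authors p LEFT JOIN novels c ON c.author_id = p.id GROUP BY p.name

Result:
name    | COUNT(c.id)
--------+------------
Asimov  | 2          
Austen  | 1          
Le Guin | 0          
Orwell  | 4          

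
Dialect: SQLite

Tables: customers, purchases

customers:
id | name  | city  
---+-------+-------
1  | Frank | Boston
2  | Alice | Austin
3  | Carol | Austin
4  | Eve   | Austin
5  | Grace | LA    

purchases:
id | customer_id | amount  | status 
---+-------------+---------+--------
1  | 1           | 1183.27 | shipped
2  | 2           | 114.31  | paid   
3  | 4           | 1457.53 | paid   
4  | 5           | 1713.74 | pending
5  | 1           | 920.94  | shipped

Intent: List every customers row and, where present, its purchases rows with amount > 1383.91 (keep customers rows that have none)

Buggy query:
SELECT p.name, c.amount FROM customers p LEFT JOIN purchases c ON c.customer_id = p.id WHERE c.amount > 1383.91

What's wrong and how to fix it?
Bug: Filtering c.amount in WHERE discards the NULL rows produced by LEFT JOIN, turning it into an inner join

Fix: Move the right-table condition into the ON clause so unmatched parents are kept

Corrected query:
SELECT p.name, c.amount FROM customers p LEFT JOIN purchases c ON c.customer_id = p.id AND c.amount > 1383.91

Result:
name  | amount 
------+--------
Frank | NULL   
Alice | NULL   
Carol | NULL   
Eve   | 1457.53
Grace | 1713.74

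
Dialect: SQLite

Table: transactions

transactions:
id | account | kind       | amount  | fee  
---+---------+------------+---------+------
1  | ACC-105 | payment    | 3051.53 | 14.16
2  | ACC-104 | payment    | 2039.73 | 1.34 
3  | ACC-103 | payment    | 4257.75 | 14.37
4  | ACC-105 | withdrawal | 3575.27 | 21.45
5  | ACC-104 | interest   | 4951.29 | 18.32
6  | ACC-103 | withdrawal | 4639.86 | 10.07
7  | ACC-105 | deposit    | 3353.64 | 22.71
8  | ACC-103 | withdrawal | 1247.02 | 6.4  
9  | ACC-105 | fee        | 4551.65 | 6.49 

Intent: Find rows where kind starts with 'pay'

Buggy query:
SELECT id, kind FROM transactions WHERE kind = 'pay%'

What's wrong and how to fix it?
Bug: '=' compares the literal string including the % character; pattern matching needs LIKE

Fix: Use LIKE for wildcard pattern matching

Corrected query:
SELECT id, kind FROM transactions WHERE kind LIKE 'pay%'

Result:
id | kind   
---+--------
1  | payment
2  | payment
3  | payment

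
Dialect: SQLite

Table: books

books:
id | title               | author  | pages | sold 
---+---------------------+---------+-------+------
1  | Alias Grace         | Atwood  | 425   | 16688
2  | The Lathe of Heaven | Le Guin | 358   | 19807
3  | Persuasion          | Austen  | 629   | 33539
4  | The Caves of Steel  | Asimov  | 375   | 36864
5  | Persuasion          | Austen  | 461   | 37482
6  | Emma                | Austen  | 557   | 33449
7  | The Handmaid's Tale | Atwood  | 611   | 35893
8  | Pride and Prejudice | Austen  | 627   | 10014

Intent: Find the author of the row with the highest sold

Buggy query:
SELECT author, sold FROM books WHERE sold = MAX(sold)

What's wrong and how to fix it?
Bug: WHERE is evaluated per row; an aggregate over the whole table isn't defined there

Fix: Use a subquery: WHERE sold = (SELECT MAX(sold) FROM books)

Corrected query:
SELECT author, sold FROM books WHERE sold = (SELECT MAX(sold) FROM books)

Result:
author | sold 
-------+------
Austen | 37482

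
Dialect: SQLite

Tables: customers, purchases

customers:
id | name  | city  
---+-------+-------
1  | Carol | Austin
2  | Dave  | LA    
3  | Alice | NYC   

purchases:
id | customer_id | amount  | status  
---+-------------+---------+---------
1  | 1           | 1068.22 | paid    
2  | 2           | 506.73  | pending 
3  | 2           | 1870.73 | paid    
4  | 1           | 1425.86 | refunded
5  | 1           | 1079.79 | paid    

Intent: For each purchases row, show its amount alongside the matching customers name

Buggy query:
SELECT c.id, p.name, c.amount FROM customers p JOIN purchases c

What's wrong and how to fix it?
Bug: Missing join condition: each purchases row is matched to all customers rows instead of just its own

Fix: Add ON c.customer_id = p.id to the JOIN

Corrected query:
SELECT c.id, p.name, c.amount FROM customers p JOIN purchases c ON c.customer_id = p.id

Result:
id | name  | amount 
---+-------+--------
1  | Carol | 1068.22
2  | Dave  | 506.73 
3  | Dave  | 1870.73
4  | Carol | 1425.86
5  | Carol | 1079.79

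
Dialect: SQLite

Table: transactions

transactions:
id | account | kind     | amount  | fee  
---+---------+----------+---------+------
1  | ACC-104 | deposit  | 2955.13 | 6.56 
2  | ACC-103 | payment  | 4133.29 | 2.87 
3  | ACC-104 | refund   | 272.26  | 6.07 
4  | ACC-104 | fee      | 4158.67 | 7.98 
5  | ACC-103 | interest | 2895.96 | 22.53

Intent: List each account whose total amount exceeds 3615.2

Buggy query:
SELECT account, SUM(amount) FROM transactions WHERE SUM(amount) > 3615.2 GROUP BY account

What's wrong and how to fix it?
Bug: Aggregate functions cannot appear in a WHERE clause

Fix: Use HAVING (which filters groups after aggregation) instead of WHERE

Corrected query:
SELECT account, SUM(amount) FROM transactions GROUP BY account HAVING SUM(amount) > 3615.2

Result:
account | SUM(amount)
--------+------------
ACC-103 | 7029.25    
ACC-104 | 7386.06    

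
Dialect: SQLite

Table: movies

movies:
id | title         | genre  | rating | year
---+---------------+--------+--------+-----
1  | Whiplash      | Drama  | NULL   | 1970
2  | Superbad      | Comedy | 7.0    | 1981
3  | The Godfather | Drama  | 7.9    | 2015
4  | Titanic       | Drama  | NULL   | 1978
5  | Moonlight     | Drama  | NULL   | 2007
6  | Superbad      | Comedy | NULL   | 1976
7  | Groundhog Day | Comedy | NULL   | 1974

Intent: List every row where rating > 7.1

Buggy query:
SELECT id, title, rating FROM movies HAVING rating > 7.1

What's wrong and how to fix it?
Bug: HAVING filters the output of aggregation, but this query has no GROUP BY and no aggregate functions, so SQLite rejects it (HAVING clause on a non-aggregate query); the condition here is per row

Fix: Use WHERE for row-level filtering

Corrected query:
SELECT id, title, rating FROM movies WHERE rating > 7.1

Result:
id | title         | rating
---+---------------+-------
3  | The Godfather | 7.9   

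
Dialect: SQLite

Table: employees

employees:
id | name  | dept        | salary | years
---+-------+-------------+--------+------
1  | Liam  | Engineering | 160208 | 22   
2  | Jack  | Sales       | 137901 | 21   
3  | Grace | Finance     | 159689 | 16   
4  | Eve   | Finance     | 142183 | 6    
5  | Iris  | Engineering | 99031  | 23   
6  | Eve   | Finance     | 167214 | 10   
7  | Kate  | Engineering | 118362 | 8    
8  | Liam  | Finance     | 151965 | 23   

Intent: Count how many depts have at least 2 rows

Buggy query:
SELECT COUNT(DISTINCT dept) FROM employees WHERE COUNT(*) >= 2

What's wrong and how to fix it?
Bug: WHERE filters individual rows, not groups, so a group-level COUNT is invalid there

Fix: Use a subquery that GROUPs and filters with HAVING, then count its rows

Corrected query:
SELECT COUNT(*) FROM (SELECT dept FROM employees GROUP BY dept HAVING COUNT(*) >= 2)

Result:
COUNT(*)
--------
2       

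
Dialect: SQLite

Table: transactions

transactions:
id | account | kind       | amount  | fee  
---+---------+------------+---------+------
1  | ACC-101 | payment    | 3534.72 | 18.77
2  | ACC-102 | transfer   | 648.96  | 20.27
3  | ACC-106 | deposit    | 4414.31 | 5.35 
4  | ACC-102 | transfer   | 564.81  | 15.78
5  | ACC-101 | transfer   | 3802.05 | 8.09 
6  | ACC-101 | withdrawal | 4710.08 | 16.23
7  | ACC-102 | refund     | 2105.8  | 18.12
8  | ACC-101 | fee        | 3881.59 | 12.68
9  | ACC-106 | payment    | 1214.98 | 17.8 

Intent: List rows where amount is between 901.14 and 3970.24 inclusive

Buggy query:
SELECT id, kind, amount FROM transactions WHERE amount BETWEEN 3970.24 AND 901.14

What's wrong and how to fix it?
Bug: The bounds are reversed; BETWEEN a AND b requires a <= b to match anything

Fix: Swap the bounds so the smaller value comes first

Corrected query:
SELECT id, kind, amount FROM transactions WHERE amount BETWEEN 901.14 AND 3970.24

Result:
id | kind     | amount 
---+----------+--------
1  | payment  | 3534.72
5  | transfer | 3802.05
7  | refund   | 2105.8 
8  | fee      | 3881.59
9  | payment  | 1214.98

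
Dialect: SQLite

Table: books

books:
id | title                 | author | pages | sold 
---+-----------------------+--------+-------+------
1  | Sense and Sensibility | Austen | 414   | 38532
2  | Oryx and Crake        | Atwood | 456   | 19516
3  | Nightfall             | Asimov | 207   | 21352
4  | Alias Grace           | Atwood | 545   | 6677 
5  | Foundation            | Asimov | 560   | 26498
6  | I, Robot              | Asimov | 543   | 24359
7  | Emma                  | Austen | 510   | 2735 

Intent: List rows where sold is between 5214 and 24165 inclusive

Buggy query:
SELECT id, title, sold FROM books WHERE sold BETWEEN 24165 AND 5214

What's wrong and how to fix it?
Bug: BETWEEN expects the lower bound first; with 24165 AND 5214 the range is empty

Fix: Write BETWEEN 5214 AND 24165

Corrected query:
SELECT id, title, sold FROM books WHERE sold BETWEEN 5214 AND 24165

Result:
id | title          | sold 
---+----------------+------
2  | Oryx and Crake | 19516
3  | Nightfall      | 21352
4  | Alias Grace    | 6677 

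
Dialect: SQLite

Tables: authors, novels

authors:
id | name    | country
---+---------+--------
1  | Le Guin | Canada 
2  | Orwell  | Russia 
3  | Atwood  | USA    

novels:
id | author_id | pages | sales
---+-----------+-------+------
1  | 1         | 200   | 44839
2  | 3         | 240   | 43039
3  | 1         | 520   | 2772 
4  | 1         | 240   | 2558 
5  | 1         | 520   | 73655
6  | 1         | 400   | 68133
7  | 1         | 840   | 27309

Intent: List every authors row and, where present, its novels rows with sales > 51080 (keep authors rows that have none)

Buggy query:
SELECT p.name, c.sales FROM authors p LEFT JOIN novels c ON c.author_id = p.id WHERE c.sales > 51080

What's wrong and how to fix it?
Bug: Filtering c.sales in WHERE discards the NULL rows produced by LEFT JOIN, turning it into an inner join

Fix: Move the right-table condition into the ON clause so unmatched parents are kept

Corrected query:
SELECT p.name, c.sales FROM authors p LEFT JOIN novels c ON c.author_id = p.id AND c.sales > 51080

Result:
name    | sales
--------+------
Le Guin | 68133
Le Guin | 73655
Orwell  | NULL 
Atwood  | NULL 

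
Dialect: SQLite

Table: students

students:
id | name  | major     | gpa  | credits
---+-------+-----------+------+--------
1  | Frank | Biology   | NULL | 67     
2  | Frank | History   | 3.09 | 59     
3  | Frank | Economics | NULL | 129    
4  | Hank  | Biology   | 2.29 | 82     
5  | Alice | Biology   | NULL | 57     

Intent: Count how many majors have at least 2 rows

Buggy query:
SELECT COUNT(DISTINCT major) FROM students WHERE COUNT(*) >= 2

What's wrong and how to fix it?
Bug: WHERE filters individual rows, not groups, so a group-level COUNT is invalid there

Fix: Group first with HAVING COUNT(*) >= 2, then COUNT the resulting groups

Corrected query:
SELECT COUNT(*) FROM (SELECT major FROM students GROUP BY major HAVING COUNT(*) >= 2)

Result:
COUNT(*)
--------
1       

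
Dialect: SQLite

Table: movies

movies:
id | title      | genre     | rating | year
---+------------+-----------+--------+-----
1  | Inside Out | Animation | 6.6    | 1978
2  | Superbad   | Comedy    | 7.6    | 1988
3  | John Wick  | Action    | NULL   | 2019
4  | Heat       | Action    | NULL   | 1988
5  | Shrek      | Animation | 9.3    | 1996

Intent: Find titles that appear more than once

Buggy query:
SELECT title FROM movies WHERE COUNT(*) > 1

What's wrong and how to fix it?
Bug: COUNT(*) is an aggregate and cannot be used in WHERE

Fix: GROUP BY title, then filter groups with HAVING COUNT(*) > 1

Corrected query:
SELECT title FROM movies GROUP BY title HAVING COUNT(*) > 1

Result:
(no rows)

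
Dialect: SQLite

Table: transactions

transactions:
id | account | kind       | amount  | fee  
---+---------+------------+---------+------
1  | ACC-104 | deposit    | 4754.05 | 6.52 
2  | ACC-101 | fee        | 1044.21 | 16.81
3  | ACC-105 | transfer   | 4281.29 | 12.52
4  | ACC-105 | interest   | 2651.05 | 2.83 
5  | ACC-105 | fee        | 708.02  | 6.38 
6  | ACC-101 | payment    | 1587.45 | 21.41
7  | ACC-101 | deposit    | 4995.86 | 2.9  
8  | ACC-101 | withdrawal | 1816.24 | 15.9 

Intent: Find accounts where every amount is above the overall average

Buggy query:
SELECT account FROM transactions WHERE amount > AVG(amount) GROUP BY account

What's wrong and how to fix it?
Bug: WHERE evaluates per row before aggregation, so AVG() is unavailable

Fix: Use a subquery for AVG and a HAVING MIN(...) filter so the condition holds for every row in the group

Corrected query:
SELECT account FROM transactions GROUP BY account HAVING MIN(amount) > (SELECT AVG(amount) FROM transactions)

Result:
account
-------
ACC-104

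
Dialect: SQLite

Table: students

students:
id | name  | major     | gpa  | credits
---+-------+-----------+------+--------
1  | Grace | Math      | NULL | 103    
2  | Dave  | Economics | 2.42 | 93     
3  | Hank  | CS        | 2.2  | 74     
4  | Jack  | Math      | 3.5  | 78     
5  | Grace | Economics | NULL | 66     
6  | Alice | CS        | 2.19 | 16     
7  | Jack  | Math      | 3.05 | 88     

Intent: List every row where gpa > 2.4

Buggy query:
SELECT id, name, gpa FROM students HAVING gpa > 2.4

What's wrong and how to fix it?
Bug: This is a non-aggregate query (no GROUP BY, no aggregates), so in SQLite the HAVING clause is invalid here; a row-level condition belongs in WHERE

Fix: Use WHERE for row-level filtering

Corrected query:
SELECT id, name, gpa FROM students WHERE gpa > 2.4

Result:
id | name | gpa 
---+------+-----
2  | Dave | 2.42
4  | Jack | 3.5 
7  | Jack | 3.05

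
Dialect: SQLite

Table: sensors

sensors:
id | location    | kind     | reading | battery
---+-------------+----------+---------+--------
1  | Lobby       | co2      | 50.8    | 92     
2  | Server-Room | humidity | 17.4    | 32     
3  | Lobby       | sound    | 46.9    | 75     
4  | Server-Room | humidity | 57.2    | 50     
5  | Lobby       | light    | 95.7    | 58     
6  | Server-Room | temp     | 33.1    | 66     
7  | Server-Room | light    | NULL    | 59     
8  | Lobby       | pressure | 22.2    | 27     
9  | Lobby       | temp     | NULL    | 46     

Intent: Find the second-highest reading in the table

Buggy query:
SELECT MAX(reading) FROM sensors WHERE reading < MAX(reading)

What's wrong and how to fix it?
Bug: MAX(reading) on the right of the comparison is an aggregate-in-WHERE error

Fix: Compute the overall MAX in a subquery, then take MAX of rows below it

Corrected query:
SELECT MAX(reading) FROM sensors WHERE reading < (SELECT MAX(reading) FROM sensors)

Result:
MAX(reading)
------------
57.2        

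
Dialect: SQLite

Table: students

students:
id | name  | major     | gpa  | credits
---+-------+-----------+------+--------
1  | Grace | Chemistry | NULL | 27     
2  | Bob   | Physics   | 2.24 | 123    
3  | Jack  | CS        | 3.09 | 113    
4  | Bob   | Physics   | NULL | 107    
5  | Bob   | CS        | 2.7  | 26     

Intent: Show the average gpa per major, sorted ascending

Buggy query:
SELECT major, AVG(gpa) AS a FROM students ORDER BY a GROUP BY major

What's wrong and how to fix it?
Bug: ORDER BY appears before GROUP BY; SQL clause order requires GROUP BY first

Fix: Move ORDER BY to the end, after GROUP BY

Corrected query:
SELECT major, AVG(gpa) AS a FROM students GROUP BY major ORDER BY a

Result:
major     | a    
----------+------
Chemistry | NULL 
Physics   | 2.24 
CS        | 2.895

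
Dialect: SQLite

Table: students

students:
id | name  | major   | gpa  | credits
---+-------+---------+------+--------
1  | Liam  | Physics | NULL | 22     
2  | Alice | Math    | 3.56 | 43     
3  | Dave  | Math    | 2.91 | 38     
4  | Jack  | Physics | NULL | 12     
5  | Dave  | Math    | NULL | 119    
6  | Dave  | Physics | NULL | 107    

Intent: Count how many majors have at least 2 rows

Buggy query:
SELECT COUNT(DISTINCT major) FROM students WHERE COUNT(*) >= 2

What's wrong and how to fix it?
Bug: COUNT(*) cannot appear in WHERE; the per-group count doesn't exist yet

Fix: Use a subquery that GROUPs and filters with HAVING, then count its rows

Corrected query:
SELECT COUNT(*) FROM (SELECT major FROM students GROUP BY major HAVING COUNT(*) >= 2)

Result:
COUNT(*)
--------
2       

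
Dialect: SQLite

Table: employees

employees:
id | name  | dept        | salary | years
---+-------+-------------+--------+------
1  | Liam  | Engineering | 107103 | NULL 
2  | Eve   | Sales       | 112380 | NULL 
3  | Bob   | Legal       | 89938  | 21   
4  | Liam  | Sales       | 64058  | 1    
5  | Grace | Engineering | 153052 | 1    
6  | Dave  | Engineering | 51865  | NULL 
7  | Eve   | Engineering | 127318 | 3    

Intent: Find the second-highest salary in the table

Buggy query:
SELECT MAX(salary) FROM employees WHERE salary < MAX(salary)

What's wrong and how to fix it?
Bug: MAX(salary) on the right of the comparison is an aggregate-in-WHERE error

Fix: Put the inner MAX in a scalar subquery

Corrected query:
SELECT MAX(salary) FROM employees WHERE salary < (SELECT MAX(salary) FROM employees)

Result:
MAX(salary)
-----------
127318     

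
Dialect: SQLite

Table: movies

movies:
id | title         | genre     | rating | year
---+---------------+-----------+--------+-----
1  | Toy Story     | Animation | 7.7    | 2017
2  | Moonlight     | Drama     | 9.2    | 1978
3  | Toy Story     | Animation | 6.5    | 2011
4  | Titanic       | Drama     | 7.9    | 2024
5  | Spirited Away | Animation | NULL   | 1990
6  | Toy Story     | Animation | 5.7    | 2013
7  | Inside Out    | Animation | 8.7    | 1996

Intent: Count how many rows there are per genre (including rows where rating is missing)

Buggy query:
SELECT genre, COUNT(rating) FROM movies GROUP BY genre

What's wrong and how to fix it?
Bug: COUNT(column) counts non-NULL values only; rows with NULL rating aren't counted

Fix: Replace COUNT(rating) with COUNT(*)

Corrected query:
SELECT genre, COUNT(*) FROM movies GROUP BY genre

Result:
genre     | COUNT(*)
----------+---------
Animation | 5       
Drama     | 2       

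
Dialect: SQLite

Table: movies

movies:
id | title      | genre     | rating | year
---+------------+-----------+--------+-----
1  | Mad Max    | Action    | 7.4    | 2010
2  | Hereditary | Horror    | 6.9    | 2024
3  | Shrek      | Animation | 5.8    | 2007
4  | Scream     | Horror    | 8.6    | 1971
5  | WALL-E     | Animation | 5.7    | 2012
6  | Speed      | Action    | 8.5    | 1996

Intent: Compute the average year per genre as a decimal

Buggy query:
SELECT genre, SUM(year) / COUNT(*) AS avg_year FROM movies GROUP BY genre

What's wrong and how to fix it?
Bug: SUM(year) and COUNT(*) are both integers; the division truncates the fractional part

Fix: Multiply by 1.0 (or CAST to REAL) to force floating-point division

Corrected query:
SELECT genre, SUM(year) * 1.0 / COUNT(*) AS avg_year FROM movies GROUP BY genre

Result:
genre     | avg_year
----------+---------
Action    | 2003    
Animation | 2009.5  
Horror    | 1997.5  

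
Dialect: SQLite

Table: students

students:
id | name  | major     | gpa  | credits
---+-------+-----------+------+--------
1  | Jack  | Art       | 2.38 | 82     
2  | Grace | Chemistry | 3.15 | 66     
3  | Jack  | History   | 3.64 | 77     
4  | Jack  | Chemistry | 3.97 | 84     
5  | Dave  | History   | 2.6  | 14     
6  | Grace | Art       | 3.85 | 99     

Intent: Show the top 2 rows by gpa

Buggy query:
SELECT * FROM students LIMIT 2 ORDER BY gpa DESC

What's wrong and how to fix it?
Bug: LIMIT must come after ORDER BY

Fix: Swap the clauses: ORDER BY first, then LIMIT

Corrected query:
SELECT * FROM students ORDER BY gpa DESC LIMIT 2

Result:
id | name  | major     | gpa  | credits
---+-------+-----------+------+--------
4  | Jack  | Chemistry | 3.97 | 84     
6  | Grace | Art       | 3.85 | 99     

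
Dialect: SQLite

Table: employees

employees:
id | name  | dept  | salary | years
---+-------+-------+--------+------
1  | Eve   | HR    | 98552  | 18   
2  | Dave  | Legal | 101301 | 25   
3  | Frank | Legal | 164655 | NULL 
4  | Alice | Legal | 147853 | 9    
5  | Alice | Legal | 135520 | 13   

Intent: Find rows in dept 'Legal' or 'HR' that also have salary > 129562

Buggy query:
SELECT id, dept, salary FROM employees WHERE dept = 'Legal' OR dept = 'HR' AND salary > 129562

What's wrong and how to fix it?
Bug: Without parentheses, AND is evaluated before OR, so the salary filter only applies to the 'HR' branch

Fix: Add parentheses around the OR so the AND applies to both alternatives

Corrected query:
SELECT id, dept, salary FROM employees WHERE (dept = 'Legal' OR dept = 'HR') AND salary > 129562

Result:
id | dept  | salary
---+-------+-------
3  | Legal | 164655
4  | Legal | 147853
5  | Legal | 135520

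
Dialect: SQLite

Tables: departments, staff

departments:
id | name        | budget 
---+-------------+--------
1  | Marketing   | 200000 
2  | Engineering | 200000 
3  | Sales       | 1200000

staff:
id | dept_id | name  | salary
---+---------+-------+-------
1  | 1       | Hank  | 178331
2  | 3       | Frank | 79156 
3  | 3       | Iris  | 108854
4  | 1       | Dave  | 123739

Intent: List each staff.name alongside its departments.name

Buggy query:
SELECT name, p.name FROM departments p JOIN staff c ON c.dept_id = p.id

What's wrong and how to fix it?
Bug: Both tables have a 'name' column; the unqualified reference is ambiguous

Fix: Qualify the column with its table alias (c.name)

Corrected query:
SELECT c.name, p.name FROM departments p JOIN staff c ON c.dept_id = p.id

Result:
name  | name     
------+----------
Hank  | Marketing
Frank | Sales    
Iris  | Sales    
Dave  | Marketing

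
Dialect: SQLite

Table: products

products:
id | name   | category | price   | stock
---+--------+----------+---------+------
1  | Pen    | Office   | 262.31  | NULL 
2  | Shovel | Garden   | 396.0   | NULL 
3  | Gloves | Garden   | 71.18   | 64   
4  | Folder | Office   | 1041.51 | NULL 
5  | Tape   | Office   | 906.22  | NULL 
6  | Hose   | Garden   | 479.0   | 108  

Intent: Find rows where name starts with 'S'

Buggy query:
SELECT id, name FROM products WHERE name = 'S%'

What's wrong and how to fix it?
Bug: Wildcards only work with LIKE; '=' treats '%' as a literal character

Fix: Use LIKE for wildcard pattern matching

Corrected query:
SELECT id, name FROM products WHERE name LIKE 'S%'

Result:
id | name  
---+-------
2  | Shovel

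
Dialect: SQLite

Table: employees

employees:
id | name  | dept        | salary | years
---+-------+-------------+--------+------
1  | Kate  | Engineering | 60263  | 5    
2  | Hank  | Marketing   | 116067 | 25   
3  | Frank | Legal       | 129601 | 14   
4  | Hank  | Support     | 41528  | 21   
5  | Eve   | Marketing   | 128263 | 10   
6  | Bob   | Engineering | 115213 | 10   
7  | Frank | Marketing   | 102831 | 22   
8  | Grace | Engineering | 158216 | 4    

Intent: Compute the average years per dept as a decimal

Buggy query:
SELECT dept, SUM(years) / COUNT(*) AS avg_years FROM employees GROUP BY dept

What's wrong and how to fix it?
Bug: Both operands are integers, so '/' performs integer division and truncates

Fix: Cast one side to REAL so the division keeps the fractional part

Corrected query:
SELECT dept, SUM(years) * 1.0 / COUNT(*) AS avg_years FROM employees GROUP BY dept

Result:
dept        | avg_years
------------+----------
Engineering | 6.333333 
Legal       | 14       
Marketing   | 19       
Support     | 21       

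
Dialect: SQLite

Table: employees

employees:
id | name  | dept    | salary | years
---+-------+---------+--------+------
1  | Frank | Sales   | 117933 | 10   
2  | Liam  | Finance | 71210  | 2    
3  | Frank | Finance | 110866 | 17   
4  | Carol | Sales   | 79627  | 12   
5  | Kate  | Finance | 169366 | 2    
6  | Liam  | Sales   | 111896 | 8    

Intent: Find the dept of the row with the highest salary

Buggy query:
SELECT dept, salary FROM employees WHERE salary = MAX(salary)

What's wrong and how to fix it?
Bug: MAX(salary) is an aggregate and cannot be used directly in WHERE

Fix: Use a subquery: WHERE salary = (SELECT MAX(salary) FROM employees)

Corrected query:
SELECT dept, salary FROM employees WHERE salary = (SELECT MAX(salary) FROM employees)

Result:
dept    | salary
--------+-------
Finance | 169366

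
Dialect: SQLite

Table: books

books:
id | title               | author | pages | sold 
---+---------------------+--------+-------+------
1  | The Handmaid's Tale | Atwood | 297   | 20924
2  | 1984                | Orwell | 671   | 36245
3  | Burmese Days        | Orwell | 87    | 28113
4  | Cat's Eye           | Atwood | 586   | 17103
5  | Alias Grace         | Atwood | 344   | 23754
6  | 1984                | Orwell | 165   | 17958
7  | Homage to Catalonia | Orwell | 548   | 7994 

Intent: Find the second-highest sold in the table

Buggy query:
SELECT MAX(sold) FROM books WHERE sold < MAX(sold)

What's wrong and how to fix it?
Bug: MAX(sold) on the right of the comparison is an aggregate-in-WHERE error

Fix: Compute the overall MAX in a subquery, then take MAX of rows below it

Corrected query:
SELECT MAX(sold) FROM books WHERE sold < (SELECT MAX(sold) FROM books)

Result:
MAX(sold)
---------
28113    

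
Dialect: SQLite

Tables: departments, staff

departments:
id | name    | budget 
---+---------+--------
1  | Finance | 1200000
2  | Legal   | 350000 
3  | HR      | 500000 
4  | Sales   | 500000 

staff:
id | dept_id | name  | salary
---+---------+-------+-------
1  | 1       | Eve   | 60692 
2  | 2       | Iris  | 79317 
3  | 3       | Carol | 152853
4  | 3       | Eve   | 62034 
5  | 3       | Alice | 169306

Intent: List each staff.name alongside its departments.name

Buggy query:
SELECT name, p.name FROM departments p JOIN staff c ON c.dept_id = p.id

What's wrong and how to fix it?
Bug: 'name' exists in both joined tables, so the database can't tell which one is meant

Fix: Qualify the column with its table alias (c.name)

Corrected query:
SELECT c.name, p.name FROM departments p JOIN staff c ON c.dept_id = p.id

Result:
name  | name   
------+--------
Eve   | Finance
Iris  | Legal  
Carol | HR     
Eve   | HR     
Alice | HR     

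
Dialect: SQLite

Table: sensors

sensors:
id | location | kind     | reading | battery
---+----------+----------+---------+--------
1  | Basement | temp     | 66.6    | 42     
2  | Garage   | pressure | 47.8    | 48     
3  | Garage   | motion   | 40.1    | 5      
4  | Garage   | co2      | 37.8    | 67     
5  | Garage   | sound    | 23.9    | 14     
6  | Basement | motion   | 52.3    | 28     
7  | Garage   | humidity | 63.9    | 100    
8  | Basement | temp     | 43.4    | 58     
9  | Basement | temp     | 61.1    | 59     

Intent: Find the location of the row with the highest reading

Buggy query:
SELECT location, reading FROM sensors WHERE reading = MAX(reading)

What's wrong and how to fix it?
Bug: WHERE is evaluated per row; an aggregate over the whole table isn't defined there

Fix: Wrap MAX in a scalar subquery so WHERE compares against a single value

Corrected query:
SELECT location, reading FROM sensors WHERE reading = (SELECT MAX(reading) FROM sensors)

Result:
location | reading
---------+--------
Basement | 66.6   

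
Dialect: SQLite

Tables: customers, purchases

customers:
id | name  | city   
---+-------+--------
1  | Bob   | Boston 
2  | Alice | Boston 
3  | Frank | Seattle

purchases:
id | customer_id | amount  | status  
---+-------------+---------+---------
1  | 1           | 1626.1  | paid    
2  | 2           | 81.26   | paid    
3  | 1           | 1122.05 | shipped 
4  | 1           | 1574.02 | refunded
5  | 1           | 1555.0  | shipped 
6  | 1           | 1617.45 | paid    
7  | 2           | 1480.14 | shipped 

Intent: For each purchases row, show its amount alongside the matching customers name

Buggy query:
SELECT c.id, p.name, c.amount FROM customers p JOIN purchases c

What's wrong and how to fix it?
Bug: JOIN with no ON clause produces a cartesian product; every purchases row pairs with every customers row

Fix: Specify the join condition linking the foreign key to the parent id

Corrected query:
SELECT c.id, p.name, c.amount FROM customers p JOIN purchases c ON c.customer_id = p.id

Result:
id | name  | amount 
---+-------+--------
1  | Bob   | 1626.1 
2  | Alice | 81.26  
3  | Bob   | 1122.05
4  | Bob   | 1574.02
5  | Bob   | 1555   
6  | Bob   | 1617.45
7  | Alice | 1480.14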